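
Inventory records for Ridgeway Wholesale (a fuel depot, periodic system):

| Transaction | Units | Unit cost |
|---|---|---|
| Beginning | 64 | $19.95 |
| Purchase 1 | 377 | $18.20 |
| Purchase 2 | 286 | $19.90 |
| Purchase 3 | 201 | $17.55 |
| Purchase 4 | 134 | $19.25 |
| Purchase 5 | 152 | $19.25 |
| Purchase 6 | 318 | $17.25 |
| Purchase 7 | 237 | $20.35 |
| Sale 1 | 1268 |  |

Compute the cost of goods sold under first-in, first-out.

Sale 1 (1268) [FIFO — oldest first]: 64 @ $19.95 + 377 @ $18.20 + 286 @ $19.90 + 201 @ $17.55 + 134 @ $19.25 + 152 @ $19.25 + 54 @ $17.25 = $23,794.15
Ending inventory: 264 @ $17.25 + 237 @ $20.35 = $9,376.95
Check: goods available $33,171.10 = COGS $23,794.15 + ending $9,376.95

COGS = $23,794.15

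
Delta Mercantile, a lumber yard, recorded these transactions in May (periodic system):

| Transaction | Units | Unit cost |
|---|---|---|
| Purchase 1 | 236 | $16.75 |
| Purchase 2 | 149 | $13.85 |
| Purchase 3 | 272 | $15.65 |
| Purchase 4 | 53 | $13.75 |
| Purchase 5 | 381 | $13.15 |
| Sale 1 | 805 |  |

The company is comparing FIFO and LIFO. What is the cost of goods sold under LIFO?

FIFO COGS: 236 @ $16.75 + 149 @ $13.85 + 272 @ $15.65 + 53 @ $13.75 + 95 @ $13.15 = $12,251.45
LIFO COGS: 381 @ $13.15 + 53 @ $13.75 + 272 @ $15.65 + 99 @ $13.85 = $11,366.85

COGS = $11,366.85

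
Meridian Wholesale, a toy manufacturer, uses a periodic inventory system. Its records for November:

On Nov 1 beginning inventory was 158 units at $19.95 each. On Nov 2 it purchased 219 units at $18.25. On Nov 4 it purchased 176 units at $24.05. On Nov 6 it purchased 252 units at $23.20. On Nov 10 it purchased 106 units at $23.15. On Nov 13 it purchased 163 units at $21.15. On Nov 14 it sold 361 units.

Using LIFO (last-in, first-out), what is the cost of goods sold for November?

Nov 14, 361 sold [LIFO — newest first]: 163 @ $21.15 + 106 @ $23.15 + 92 @ $23.20 = $8,035.75
Ending inventory: 158 @ $19.95 + 219 @ $18.25 + 176 @ $24.05 + 160 @ $23.20 = $15,093.65
Check: goods available $23,129.40 = COGS $8,035.75 + ending $15,093.65

COGS = $8,035.75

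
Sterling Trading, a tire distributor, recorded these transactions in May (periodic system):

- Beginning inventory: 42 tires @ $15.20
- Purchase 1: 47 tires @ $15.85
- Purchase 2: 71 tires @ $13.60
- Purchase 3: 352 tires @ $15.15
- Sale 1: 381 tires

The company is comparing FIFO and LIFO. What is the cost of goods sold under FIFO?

COGS = $5,697.10

FIFO COGS: 42 @ $15.20 + 47 @ $15.85 + 71 @ $13.60 + 221 @ $15.15 = $5,697.10
LIFO COGS: 352 @ $15.15 + 29 @ $13.60 = $5,727.20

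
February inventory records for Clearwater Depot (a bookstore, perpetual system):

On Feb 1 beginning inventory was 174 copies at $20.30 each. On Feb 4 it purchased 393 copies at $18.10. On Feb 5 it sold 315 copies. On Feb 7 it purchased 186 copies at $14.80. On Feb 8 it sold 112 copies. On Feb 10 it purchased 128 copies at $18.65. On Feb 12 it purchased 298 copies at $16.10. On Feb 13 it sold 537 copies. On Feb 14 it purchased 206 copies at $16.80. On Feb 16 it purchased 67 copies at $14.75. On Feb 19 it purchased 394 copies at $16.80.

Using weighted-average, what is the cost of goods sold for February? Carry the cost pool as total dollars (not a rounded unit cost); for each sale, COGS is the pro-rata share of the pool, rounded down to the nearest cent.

COGS = $16,936.47

After Feb 1: 174 on hand, pool $3,532.20 (≈ $20.3000 each)
After Feb 4: 567 on hand, pool $10,645.50 (≈ $18.7751 each)
Feb 5, sell 315: 315/567 × $10,645.50 → $5,914.16
After Feb 7: 438 on hand, pool $7,484.14 (≈ $17.0871 each)
Feb 8, sell 112: 112/438 × $7,484.14 → $1,913.75
After Feb 10: 454 on hand, pool $7,957.59 (≈ $17.5277 each)
After Feb 12: 752 on hand, pool $12,755.39 (≈ $16.9620 each)
Feb 13, sell 537: 537/752 × $12,755.39 → $9,108.56
After Feb 14: 421 on hand, pool $7,107.63 (≈ $16.8827 each)
After Feb 16: 488 on hand, pool $8,095.88 (≈ $16.5899 each)
After Feb 19: 882 on hand, pool $14,715.08 (≈ $16.6838 each)
Total COGS = $5,914.16 + $1,913.75 + $9,108.56 = $16,936.47
Ending inventory (cost pool remaining) = $14,715.08
Check: goods available $31,651.55 = COGS $16,936.47 + ending $14,715.08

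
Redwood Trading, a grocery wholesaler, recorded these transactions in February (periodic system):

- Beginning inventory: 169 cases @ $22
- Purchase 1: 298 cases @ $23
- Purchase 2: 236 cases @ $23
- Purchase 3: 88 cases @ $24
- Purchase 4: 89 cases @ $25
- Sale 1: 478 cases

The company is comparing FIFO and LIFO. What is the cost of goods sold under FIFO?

COGS = $10,825

FIFO COGS: 169 @ $22 + 298 @ $23 + 11 @ $23 = $10,825
LIFO COGS: 89 @ $25 + 88 @ $24 + 236 @ $23 + 65 @ $23 = $11,260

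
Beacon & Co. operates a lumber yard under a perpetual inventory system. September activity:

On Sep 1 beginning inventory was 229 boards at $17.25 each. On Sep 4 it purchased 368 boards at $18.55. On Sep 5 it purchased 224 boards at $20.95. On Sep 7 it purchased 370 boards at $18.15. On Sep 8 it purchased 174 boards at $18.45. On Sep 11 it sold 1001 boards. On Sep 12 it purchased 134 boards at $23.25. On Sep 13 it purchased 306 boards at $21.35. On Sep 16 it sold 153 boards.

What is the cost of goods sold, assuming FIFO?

COGS = $21,513.40

Sep 11, 1001 sold [FIFO — oldest first]: 229 @ $17.25 + 368 @ $18.55 + 224 @ $20.95 + 180 @ $18.15 = $18,736.45
Sep 16, 153 sold [FIFO — oldest first]: 153 @ $18.15 = $2,776.95
Total COGS = $18,736.45 + $2,776.95 = $21,513.40
Ending inventory: 37 @ $18.15 + 174 @ $18.45 + 134 @ $23.25 + 306 @ $21.35 = $13,530.45
Check: goods available $35,043.85 = COGS $21,513.40 + ending $13,530.45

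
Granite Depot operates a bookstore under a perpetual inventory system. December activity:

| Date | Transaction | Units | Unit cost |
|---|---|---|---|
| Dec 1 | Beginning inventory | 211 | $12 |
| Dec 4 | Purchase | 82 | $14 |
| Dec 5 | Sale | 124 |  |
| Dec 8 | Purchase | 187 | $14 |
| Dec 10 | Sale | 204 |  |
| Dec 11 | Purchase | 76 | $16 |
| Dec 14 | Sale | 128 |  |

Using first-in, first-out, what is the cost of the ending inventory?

Ending inventory = $1,552

Dec 5, 124 sold [FIFO — oldest first]: 124 @ $12 = $1,488
Dec 10, 204 sold [FIFO — oldest first]: 87 @ $12 + 82 @ $14 + 35 @ $14 = $2,682
Dec 14, 128 sold [FIFO — oldest first]: 128 @ $14 = $1,792
Total COGS = $1,488 + $2,682 + $1,792 = $5,962
Ending inventory: 24 @ $14 + 76 @ $16 = $1,552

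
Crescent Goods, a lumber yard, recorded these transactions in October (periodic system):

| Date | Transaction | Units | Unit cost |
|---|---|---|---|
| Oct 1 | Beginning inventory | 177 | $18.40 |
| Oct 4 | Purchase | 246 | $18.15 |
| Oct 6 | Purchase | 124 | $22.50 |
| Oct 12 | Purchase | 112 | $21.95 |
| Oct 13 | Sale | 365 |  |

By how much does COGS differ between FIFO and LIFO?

$920.75

FIFO COGS: 177 @ $18.40 + 188 @ $18.15 = $6,669.00
LIFO COGS: 112 @ $21.95 + 124 @ $22.50 + 129 @ $18.15 = $7,589.75
Difference = |$6,669.00 − $7,589.75| = $920.75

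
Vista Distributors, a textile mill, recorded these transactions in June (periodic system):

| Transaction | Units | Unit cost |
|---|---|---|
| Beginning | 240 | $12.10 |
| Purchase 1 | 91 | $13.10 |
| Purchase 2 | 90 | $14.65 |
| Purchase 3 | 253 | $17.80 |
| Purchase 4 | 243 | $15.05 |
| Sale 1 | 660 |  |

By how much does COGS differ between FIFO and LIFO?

$779.65

FIFO COGS: 240 @ $12.10 + 91 @ $13.10 + 90 @ $14.65 + 239 @ $17.80 = $9,668.80
LIFO COGS: 243 @ $15.05 + 253 @ $17.80 + 90 @ $14.65 + 74 @ $13.10 = $10,448.45
Difference = |$9,668.80 − $10,448.45| = $779.65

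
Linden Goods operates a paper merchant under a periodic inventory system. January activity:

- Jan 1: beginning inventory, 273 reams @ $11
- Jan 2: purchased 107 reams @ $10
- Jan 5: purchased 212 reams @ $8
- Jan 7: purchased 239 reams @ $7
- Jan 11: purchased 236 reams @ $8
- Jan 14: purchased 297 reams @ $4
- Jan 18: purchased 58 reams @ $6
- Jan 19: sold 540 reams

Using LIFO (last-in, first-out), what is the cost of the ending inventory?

Jan 19, 540 sold [LIFO — newest first]: 58 @ $6 + 297 @ $4 + 185 @ $8 = $3,016
Ending inventory: 273 @ $11 + 107 @ $10 + 212 @ $8 + 239 @ $7 + 51 @ $8 = $7,850
Check: goods available $10,866 = COGS $3,016 + ending $7,850

Ending inventory = $7,850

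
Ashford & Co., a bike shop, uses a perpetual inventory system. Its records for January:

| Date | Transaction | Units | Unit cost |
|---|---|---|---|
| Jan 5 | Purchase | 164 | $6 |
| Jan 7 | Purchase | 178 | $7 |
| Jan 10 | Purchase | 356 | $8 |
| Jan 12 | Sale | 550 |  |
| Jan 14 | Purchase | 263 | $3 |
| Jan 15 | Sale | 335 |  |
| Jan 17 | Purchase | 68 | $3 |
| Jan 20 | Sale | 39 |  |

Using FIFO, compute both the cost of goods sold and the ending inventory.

Jan 12, 550 sold [FIFO — oldest first]: 164 @ $6 + 178 @ $7 + 208 @ $8 = $3,894
Jan 15, 335 sold [FIFO — oldest first]: 148 @ $8 + 187 @ $3 = $1,745
Jan 20, 39 sold [FIFO — oldest first]: 39 @ $3 = $117
Total COGS = $3,894 + $1,745 + $117 = $5,756
Ending inventory: 37 @ $3 + 68 @ $3 = $315

COGS = $5,756; ending inventory = $315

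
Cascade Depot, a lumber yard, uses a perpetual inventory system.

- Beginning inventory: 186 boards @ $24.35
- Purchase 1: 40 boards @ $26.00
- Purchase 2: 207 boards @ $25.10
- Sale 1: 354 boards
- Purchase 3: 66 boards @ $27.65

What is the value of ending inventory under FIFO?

Sale 1 (354) [FIFO — oldest first]: 186 @ $24.35 + 40 @ $26.00 + 128 @ $25.10 = $8,781.90
Ending inventory: 79 @ $25.10 + 66 @ $27.65 = $3,807.80

Ending inventory = $3,807.80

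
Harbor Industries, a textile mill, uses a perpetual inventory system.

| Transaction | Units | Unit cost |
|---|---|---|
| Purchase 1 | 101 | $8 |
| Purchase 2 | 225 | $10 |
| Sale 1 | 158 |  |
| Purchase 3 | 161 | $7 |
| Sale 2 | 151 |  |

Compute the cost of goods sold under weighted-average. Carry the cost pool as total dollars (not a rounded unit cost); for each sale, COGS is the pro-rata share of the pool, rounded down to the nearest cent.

COGS = $2,722.63

After Purchase 1: 101 on hand, pool $808.00 (≈ $8.0000 each)
After Purchase 2: 326 on hand, pool $3,058.00 (≈ $9.3804 each)
Sale 1, sell 158: 158/326 × $3,058.00 → $1,482.09
After Purchase 3: 329 on hand, pool $2,702.91 (≈ $8.2155 each)
Sale 2, sell 151: 151/329 × $2,702.91 → $1,240.54
Total COGS = $1,482.09 + $1,240.54 = $2,722.63
Ending inventory (cost pool remaining) = $1,462.37
Check: goods available $4,185.00 = COGS $2,722.63 + ending $1,462.37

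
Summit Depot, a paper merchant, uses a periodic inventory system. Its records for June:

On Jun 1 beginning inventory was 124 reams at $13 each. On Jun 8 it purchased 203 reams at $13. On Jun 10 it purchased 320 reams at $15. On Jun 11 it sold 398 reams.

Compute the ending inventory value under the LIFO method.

Ending inventory = $3,237

Jun 11, 398 sold [LIFO — newest first]: 320 @ $15 + 78 @ $13 = $5,814
Ending inventory: 124 @ $13 + 125 @ $13 = $3,237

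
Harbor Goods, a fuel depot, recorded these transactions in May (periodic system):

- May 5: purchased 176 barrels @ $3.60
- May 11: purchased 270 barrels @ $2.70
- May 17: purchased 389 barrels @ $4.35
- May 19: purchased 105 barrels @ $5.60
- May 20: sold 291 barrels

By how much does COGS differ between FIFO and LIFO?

FIFO COGS: 176 @ $3.60 + 115 @ $2.70 = $944.10
LIFO COGS: 105 @ $5.60 + 186 @ $4.35 = $1,397.10
Difference = |$944.10 − $1,397.10| = $453.00

$453.00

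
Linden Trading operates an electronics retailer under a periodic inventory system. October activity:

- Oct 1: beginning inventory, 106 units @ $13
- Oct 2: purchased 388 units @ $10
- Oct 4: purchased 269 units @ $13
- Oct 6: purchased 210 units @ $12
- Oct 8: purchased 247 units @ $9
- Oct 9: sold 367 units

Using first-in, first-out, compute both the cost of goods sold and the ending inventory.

COGS = $3,988; ending inventory = $9,510

Oct 9, 367 sold [FIFO — oldest first]: 106 @ $13 + 261 @ $10 = $3,988
Ending inventory: 127 @ $10 + 269 @ $13 + 210 @ $12 + 247 @ $9 = $9,510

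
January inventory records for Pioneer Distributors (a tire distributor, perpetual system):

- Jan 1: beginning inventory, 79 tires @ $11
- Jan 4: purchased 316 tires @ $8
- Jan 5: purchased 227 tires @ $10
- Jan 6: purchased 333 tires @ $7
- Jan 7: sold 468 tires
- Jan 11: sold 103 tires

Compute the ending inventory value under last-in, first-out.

Ending inventory = $3,309

Jan 7, 468 sold [LIFO — newest first]: 333 @ $7 + 135 @ $10 = $3,681
Jan 11, 103 sold [LIFO — newest first]: 92 @ $10 + 11 @ $8 = $1,008
Total COGS = $3,681 + $1,008 = $4,689
Ending inventory: 79 @ $11 + 305 @ $8 = $3,309
Check: goods available $7,998 = COGS $4,689 + ending $3,309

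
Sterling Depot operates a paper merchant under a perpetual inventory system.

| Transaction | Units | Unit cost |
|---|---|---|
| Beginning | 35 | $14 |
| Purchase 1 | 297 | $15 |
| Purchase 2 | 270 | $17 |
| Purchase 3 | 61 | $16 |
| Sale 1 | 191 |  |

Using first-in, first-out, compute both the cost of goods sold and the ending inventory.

COGS = $2,830; ending inventory = $7,681

Sale 1 (191) [FIFO — oldest first]: 35 @ $14 + 156 @ $15 = $2,830
Ending inventory: 141 @ $15 + 270 @ $17 + 61 @ $16 = $7,681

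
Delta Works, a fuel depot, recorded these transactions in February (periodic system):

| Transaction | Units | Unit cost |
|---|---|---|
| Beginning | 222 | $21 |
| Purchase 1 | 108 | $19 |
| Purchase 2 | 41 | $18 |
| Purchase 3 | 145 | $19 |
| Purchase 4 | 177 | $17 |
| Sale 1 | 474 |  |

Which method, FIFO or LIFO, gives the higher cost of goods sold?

FIFO COGS: 222 @ $21 + 108 @ $19 + 41 @ $18 + 103 @ $19 = $9,409
LIFO COGS: 177 @ $17 + 145 @ $19 + 41 @ $18 + 108 @ $19 + 3 @ $21 = $8,617

FIFO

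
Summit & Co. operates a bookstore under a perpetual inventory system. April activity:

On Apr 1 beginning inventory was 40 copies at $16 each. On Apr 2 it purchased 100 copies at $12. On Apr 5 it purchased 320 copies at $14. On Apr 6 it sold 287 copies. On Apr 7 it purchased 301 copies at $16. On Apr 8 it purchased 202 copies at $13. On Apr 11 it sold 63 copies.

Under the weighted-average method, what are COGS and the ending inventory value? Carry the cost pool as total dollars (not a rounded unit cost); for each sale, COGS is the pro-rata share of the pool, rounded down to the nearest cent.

After Apr 1: 40 on hand, pool $640.00 (≈ $16.0000 each)
After Apr 2: 140 on hand, pool $1,840.00 (≈ $13.1429 each)
After Apr 5: 460 on hand, pool $6,320.00 (≈ $13.7391 each)
Apr 6, sell 287: 287/460 × $6,320.00 → $3,943.13
After Apr 7: 474 on hand, pool $7,192.87 (≈ $15.1748 each)
After Apr 8: 676 on hand, pool $9,818.87 (≈ $14.5250 each)
Apr 11, sell 63: 63/676 × $9,818.87 → $915.07
Total COGS = $3,943.13 + $915.07 = $4,858.20
Ending inventory (cost pool remaining) = $8,903.80

COGS = $4,858.20; ending inventory = $8,903.80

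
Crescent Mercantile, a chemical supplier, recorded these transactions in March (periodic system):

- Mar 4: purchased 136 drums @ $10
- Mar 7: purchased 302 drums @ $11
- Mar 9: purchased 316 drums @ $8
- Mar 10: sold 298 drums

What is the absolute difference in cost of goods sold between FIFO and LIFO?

$758

FIFO COGS: 136 @ $10 + 162 @ $11 = $3,142
LIFO COGS: 298 @ $8 = $2,384
Difference = |$3,142 − $2,384| = $758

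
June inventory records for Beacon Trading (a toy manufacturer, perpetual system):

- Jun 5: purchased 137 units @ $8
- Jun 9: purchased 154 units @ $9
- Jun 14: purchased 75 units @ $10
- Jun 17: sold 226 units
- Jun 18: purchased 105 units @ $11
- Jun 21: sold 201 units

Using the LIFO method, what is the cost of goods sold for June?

COGS = $4,035

Jun 17, 226 sold [LIFO — newest first]: 75 @ $10 + 151 @ $9 = $2,109
Jun 21, 201 sold [LIFO — newest first]: 105 @ $11 + 3 @ $9 + 93 @ $8 = $1,926
Total COGS = $2,109 + $1,926 = $4,035
Ending inventory: 44 @ $8 = $352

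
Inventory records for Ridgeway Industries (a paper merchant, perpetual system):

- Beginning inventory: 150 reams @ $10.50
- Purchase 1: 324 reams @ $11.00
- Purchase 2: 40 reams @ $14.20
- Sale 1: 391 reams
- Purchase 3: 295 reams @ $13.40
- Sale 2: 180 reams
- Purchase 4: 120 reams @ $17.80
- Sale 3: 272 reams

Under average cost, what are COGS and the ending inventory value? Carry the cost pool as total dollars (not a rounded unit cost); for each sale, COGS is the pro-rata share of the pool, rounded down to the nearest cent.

After Beginning: 150 on hand, pool $1,575.00 (≈ $10.5000 each)
After Purchase 1: 474 on hand, pool $5,139.00 (≈ $10.8418 each)
After Purchase 2: 514 on hand, pool $5,707.00 (≈ $11.1031 each)
Sale 1, sell 391: 391/514 × $5,707.00 → $4,341.31
After Purchase 3: 418 on hand, pool $5,318.69 (≈ $12.7241 each)
Sale 2, sell 180: 180/418 × $5,318.69 → $2,290.34
After Purchase 4: 358 on hand, pool $5,164.35 (≈ $14.4256 each)
Sale 3, sell 272: 272/358 × $5,164.35 → $3,923.75
Total COGS = $4,341.31 + $2,290.34 + $3,923.75 = $10,555.40
Ending inventory (cost pool remaining) = $1,240.60

COGS = $10,555.40; ending inventory = $1,240.60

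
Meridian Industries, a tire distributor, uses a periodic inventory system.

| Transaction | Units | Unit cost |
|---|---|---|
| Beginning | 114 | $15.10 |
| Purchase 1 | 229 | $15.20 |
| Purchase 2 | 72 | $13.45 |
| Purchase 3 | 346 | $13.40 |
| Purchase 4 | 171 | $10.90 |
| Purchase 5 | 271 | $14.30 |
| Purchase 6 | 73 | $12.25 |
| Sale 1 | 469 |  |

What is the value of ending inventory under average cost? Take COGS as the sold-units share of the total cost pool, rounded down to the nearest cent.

Ending inventory = $11,030.13

Sale 1, sell 469: 469/1276 × $17,440.45 → $6,410.32
Ending inventory (cost pool remaining) = $11,030.13
Check: goods available $17,440.45 = COGS $6,410.32 + ending $11,030.13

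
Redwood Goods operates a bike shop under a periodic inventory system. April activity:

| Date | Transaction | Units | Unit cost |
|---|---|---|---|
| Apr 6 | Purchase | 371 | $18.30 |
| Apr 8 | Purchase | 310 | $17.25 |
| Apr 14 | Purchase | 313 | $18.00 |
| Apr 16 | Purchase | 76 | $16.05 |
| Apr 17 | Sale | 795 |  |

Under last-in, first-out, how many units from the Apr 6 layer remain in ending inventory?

Apr 17, 795 sold [LIFO — newest first]: 76 @ $16.05 + 313 @ $18.00 + 310 @ $17.25 + 96 @ $18.30 = $13,958.10
Ending inventory: 275 @ $18.30 = $5,032.50

275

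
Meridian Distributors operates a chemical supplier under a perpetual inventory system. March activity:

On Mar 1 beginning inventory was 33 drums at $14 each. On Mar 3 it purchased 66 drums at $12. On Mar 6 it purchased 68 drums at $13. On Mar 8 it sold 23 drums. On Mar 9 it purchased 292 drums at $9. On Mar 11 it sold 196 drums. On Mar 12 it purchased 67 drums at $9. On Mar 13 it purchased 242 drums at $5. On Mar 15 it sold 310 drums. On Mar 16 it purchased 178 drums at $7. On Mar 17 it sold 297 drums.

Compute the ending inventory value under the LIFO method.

Ending inventory = $1,527

Mar 8, 23 sold [LIFO — newest first]: 23 @ $13 = $299
Mar 11, 196 sold [LIFO — newest first]: 196 @ $9 = $1,764
Mar 15, 310 sold [LIFO — newest first]: 242 @ $5 + 67 @ $9 + 1 @ $9 = $1,822
Mar 17, 297 sold [LIFO — newest first]: 178 @ $7 + 95 @ $9 + 24 @ $13 = $2,413
Total COGS = $299 + $1,764 + $1,822 + $2,413 = $6,298
Ending inventory: 33 @ $14 + 66 @ $12 + 21 @ $13 = $1,527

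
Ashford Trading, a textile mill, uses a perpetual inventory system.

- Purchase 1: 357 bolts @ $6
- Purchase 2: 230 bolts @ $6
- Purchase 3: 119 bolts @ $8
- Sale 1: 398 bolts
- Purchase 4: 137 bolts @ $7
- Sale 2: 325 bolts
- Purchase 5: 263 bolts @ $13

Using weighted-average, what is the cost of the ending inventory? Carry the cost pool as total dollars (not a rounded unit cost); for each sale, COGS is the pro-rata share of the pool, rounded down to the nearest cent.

Ending inventory = $4,203.95

After Purchase 1: 357 on hand, pool $2,142.00 (≈ $6.0000 each)
After Purchase 2: 587 on hand, pool $3,522.00 (≈ $6.0000 each)
After Purchase 3: 706 on hand, pool $4,474.00 (≈ $6.3371 each)
Sale 1, sell 398: 398/706 × $4,474.00 → $2,522.16
After Purchase 4: 445 on hand, pool $2,910.84 (≈ $6.5412 each)
Sale 2, sell 325: 325/445 × $2,910.84 → $2,125.89
After Purchase 5: 383 on hand, pool $4,203.95 (≈ $10.9764 each)
Total COGS = $2,522.16 + $2,125.89 = $4,648.05
Ending inventory (cost pool remaining) = $4,203.95
Check: goods available $8,852.00 = COGS $4,648.05 + ending $4,203.95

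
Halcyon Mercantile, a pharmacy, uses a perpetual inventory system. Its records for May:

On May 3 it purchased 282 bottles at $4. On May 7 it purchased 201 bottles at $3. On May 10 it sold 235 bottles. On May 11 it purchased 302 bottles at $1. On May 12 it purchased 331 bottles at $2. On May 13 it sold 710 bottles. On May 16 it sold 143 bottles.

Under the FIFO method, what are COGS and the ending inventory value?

COGS = $2,639; ending inventory = $56

May 10, 235 sold [FIFO — oldest first]: 235 @ $4 = $940
May 13, 710 sold [FIFO — oldest first]: 47 @ $4 + 201 @ $3 + 302 @ $1 + 160 @ $2 = $1,413
May 16, 143 sold [FIFO — oldest first]: 143 @ $2 = $286
Total COGS = $940 + $1,413 + $286 = $2,639
Ending inventory: 28 @ $2 = $56
Check: goods available $2,695 = COGS $2,639 + ending $56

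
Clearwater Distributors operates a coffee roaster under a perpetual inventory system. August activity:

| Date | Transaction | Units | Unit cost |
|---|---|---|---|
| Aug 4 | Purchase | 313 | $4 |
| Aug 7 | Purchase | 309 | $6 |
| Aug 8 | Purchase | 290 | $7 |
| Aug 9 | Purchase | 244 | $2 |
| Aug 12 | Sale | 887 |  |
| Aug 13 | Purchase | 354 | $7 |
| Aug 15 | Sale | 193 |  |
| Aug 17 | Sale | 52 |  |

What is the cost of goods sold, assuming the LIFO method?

Aug 12, 887 sold [LIFO — newest first]: 244 @ $2 + 290 @ $7 + 309 @ $6 + 44 @ $4 = $4,548
Aug 15, 193 sold [LIFO — newest first]: 193 @ $7 = $1,351
Aug 17, 52 sold [LIFO — newest first]: 52 @ $7 = $364
Total COGS = $4,548 + $1,351 + $364 = $6,263
Ending inventory: 269 @ $4 + 109 @ $7 = $1,839
Check: goods available $8,102 = COGS $6,263 + ending $1,839

COGS = $6,263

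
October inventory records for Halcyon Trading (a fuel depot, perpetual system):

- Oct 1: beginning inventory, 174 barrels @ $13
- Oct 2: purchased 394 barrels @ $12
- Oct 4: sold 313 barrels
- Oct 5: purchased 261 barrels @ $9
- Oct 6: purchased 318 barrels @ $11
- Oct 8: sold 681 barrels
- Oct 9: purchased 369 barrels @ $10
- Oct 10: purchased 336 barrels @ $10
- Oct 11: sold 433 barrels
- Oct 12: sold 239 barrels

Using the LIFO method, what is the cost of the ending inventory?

Ending inventory = $2,319

Oct 4, 313 sold [LIFO — newest first]: 313 @ $12 = $3,756
Oct 8, 681 sold [LIFO — newest first]: 318 @ $11 + 261 @ $9 + 81 @ $12 + 21 @ $13 = $7,092
Oct 11, 433 sold [LIFO — newest first]: 336 @ $10 + 97 @ $10 = $4,330
Oct 12, 239 sold [LIFO — newest first]: 239 @ $10 = $2,390
Total COGS = $3,756 + $7,092 + $4,330 + $2,390 = $17,568
Ending inventory: 153 @ $13 + 33 @ $10 = $2,319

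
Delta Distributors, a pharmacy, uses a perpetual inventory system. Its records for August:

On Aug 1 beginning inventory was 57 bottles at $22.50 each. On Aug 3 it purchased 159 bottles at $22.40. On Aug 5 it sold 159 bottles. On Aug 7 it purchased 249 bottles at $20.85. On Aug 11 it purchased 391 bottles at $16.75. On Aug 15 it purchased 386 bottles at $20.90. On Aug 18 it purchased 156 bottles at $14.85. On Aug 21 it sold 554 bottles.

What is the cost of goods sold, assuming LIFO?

Aug 5, 159 sold [LIFO — newest first]: 159 @ $22.40 = $3,561.60
Aug 21, 554 sold [LIFO — newest first]: 156 @ $14.85 + 386 @ $20.90 + 12 @ $16.75 = $10,585.00
Total COGS = $3,561.60 + $10,585.00 = $14,146.60
Ending inventory: 57 @ $22.50 + 249 @ $20.85 + 379 @ $16.75 = $12,822.40

COGS = $14,146.60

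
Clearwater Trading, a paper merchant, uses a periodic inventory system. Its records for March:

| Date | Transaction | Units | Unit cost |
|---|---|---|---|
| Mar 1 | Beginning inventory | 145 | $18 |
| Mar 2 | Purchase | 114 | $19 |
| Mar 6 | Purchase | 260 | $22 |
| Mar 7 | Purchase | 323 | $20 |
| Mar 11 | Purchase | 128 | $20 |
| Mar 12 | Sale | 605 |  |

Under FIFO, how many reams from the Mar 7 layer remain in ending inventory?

237

Mar 12, 605 sold [FIFO — oldest first]: 145 @ $18 + 114 @ $19 + 260 @ $22 + 86 @ $20 = $12,216
Ending inventory: 237 @ $20 + 128 @ $20 = $7,300
Check: goods available $19,516 = COGS $12,216 + ending $7,300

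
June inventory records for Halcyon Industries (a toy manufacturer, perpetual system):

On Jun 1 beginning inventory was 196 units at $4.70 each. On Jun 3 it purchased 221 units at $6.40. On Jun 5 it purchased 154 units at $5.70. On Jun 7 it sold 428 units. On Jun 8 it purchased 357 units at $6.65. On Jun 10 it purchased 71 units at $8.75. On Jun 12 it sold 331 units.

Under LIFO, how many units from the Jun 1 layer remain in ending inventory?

Jun 7, 428 sold [LIFO — newest first]: 154 @ $5.70 + 221 @ $6.40 + 53 @ $4.70 = $2,541.30
Jun 12, 331 sold [LIFO — newest first]: 71 @ $8.75 + 260 @ $6.65 = $2,350.25
Total COGS = $2,541.30 + $2,350.25 = $4,891.55
Ending inventory: 143 @ $4.70 + 97 @ $6.65 = $1,317.15

143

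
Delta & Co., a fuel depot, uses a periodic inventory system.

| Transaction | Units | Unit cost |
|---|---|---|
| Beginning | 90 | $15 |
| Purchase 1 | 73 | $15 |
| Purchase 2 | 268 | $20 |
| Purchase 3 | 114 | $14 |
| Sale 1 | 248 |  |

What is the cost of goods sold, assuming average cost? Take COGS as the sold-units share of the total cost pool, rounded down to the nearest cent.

Sale 1, sell 248: 248/545 × $9,401.00 → $4,277.88
Ending inventory (cost pool remaining) = $5,123.12

COGS = $4,277.88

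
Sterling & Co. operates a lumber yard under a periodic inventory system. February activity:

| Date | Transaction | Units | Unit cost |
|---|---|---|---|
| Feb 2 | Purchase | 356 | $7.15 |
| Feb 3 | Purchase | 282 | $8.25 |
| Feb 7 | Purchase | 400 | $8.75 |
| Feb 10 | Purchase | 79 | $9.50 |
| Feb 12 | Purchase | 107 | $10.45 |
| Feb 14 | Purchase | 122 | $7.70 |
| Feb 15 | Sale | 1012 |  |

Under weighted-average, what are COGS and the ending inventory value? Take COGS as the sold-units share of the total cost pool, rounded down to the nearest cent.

COGS = $8,405.72; ending inventory = $2,774.23

Feb 15, sell 1012: 1012/1346 × $11,179.95 → $8,405.72
Ending inventory (cost pool remaining) = $2,774.23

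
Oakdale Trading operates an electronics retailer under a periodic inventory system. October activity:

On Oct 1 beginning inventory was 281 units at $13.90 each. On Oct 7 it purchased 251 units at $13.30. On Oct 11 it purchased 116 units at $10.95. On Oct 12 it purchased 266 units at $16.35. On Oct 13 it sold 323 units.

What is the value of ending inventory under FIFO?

Ending inventory = $8,399.00

Oct 13, 323 sold [FIFO — oldest first]: 281 @ $13.90 + 42 @ $13.30 = $4,464.50
Ending inventory: 209 @ $13.30 + 116 @ $10.95 + 266 @ $16.35 = $8,399.00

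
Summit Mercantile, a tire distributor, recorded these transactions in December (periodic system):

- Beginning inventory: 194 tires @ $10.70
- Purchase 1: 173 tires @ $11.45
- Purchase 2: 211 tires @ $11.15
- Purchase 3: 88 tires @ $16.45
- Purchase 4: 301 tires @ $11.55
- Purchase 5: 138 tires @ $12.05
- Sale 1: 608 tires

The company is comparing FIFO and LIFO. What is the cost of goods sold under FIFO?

COGS = $6,902.80

FIFO COGS: 194 @ $10.70 + 173 @ $11.45 + 211 @ $11.15 + 30 @ $16.45 = $6,902.80
LIFO COGS: 138 @ $12.05 + 301 @ $11.55 + 88 @ $16.45 + 81 @ $11.15 = $7,490.20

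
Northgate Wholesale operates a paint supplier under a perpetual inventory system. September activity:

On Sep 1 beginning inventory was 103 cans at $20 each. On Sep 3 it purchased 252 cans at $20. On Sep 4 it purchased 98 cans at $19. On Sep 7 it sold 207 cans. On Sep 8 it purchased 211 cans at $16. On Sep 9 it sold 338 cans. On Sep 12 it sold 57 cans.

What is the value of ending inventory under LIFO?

Ending inventory = $1,240

Sep 7, 207 sold [LIFO — newest first]: 98 @ $19 + 109 @ $20 = $4,042
Sep 9, 338 sold [LIFO — newest first]: 211 @ $16 + 127 @ $20 = $5,916
Sep 12, 57 sold [LIFO — newest first]: 16 @ $20 + 41 @ $20 = $1,140
Total COGS = $4,042 + $5,916 + $1,140 = $11,098
Ending inventory: 62 @ $20 = $1,240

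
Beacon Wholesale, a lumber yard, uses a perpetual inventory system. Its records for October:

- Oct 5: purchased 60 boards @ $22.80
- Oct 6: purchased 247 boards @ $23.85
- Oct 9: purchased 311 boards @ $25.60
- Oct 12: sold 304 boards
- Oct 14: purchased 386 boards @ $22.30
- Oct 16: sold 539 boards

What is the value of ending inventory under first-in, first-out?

Ending inventory = $3,590.30

Oct 12, 304 sold [FIFO — oldest first]: 60 @ $22.80 + 244 @ $23.85 = $7,187.40
Oct 16, 539 sold [FIFO — oldest first]: 3 @ $23.85 + 311 @ $25.60 + 225 @ $22.30 = $13,050.65
Total COGS = $7,187.40 + $13,050.65 = $20,238.05
Ending inventory: 161 @ $22.30 = $3,590.30
Check: goods available $23,828.35 = COGS $20,238.05 + ending $3,590.30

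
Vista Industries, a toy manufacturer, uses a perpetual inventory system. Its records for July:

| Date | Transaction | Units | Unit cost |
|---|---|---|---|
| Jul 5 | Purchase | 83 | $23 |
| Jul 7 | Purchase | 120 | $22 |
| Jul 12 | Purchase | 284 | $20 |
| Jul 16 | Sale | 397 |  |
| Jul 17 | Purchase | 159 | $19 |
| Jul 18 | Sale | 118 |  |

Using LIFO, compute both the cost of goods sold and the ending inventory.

COGS = $10,408; ending inventory = $2,842

Jul 16, 397 sold [LIFO — newest first]: 284 @ $20 + 113 @ $22 = $8,166
Jul 18, 118 sold [LIFO — newest first]: 118 @ $19 = $2,242
Total COGS = $8,166 + $2,242 = $10,408
Ending inventory: 83 @ $23 + 7 @ $22 + 41 @ $19 = $2,842
Check: goods available $13,250 = COGS $10,408 + ending $2,842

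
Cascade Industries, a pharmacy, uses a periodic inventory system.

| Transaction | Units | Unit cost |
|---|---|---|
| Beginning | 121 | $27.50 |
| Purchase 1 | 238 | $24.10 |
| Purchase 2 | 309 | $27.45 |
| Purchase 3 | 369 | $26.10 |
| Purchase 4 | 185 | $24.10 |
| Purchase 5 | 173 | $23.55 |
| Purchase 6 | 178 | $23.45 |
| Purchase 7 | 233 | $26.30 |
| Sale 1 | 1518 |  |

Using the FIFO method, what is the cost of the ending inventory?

Ending inventory = $7,417.65

Sale 1 (1518) [FIFO — oldest first]: 121 @ $27.50 + 238 @ $24.10 + 309 @ $27.45 + 369 @ $26.10 + 185 @ $24.10 + 173 @ $23.55 + 123 @ $23.45 = $38,593.25
Ending inventory: 55 @ $23.45 + 233 @ $26.30 = $7,417.65
Check: goods available $46,010.90 = COGS $38,593.25 + ending $7,417.65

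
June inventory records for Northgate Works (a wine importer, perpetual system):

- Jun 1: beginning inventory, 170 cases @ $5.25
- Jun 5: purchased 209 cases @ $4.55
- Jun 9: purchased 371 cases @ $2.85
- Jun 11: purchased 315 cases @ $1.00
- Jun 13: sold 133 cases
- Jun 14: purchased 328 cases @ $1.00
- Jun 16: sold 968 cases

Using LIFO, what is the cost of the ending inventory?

Jun 13, 133 sold [LIFO — newest first]: 133 @ $1.00 = $133.00
Jun 16, 968 sold [LIFO — newest first]: 328 @ $1.00 + 182 @ $1.00 + 371 @ $2.85 + 87 @ $4.55 = $1,963.20
Total COGS = $133.00 + $1,963.20 = $2,096.20
Ending inventory: 170 @ $5.25 + 122 @ $4.55 = $1,447.60

Ending inventory = $1,447.60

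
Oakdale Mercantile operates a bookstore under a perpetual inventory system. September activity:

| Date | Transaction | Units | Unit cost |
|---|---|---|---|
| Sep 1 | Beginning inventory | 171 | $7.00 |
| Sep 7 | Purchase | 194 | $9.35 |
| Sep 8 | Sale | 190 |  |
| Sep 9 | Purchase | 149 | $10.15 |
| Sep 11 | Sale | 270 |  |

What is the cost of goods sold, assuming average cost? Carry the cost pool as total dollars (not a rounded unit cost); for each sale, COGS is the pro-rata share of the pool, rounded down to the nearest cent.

COGS = $4,030.59

After Sep 1: 171 on hand, pool $1,197.00 (≈ $7.0000 each)
After Sep 7: 365 on hand, pool $3,010.90 (≈ $8.2490 each)
Sep 8, sell 190: 190/365 × $3,010.90 → $1,567.31
After Sep 9: 324 on hand, pool $2,955.94 (≈ $9.1233 each)
Sep 11, sell 270: 270/324 × $2,955.94 → $2,463.28
Total COGS = $1,567.31 + $2,463.28 = $4,030.59
Ending inventory (cost pool remaining) = $492.66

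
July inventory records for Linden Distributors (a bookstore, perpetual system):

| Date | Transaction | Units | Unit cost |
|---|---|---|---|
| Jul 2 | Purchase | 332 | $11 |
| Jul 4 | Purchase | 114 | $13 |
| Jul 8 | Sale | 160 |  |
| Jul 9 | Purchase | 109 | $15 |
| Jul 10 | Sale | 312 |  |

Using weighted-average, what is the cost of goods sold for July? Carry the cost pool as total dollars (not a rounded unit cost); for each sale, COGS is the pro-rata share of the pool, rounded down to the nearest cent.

COGS = $5,733.66

After Jul 2: 332 on hand, pool $3,652.00 (≈ $11.0000 each)
After Jul 4: 446 on hand, pool $5,134.00 (≈ $11.5112 each)
Jul 8, sell 160: 160/446 × $5,134.00 → $1,841.79
After Jul 9: 395 on hand, pool $4,927.21 (≈ $12.4739 each)
Jul 10, sell 312: 312/395 × $4,927.21 → $3,891.87
Total COGS = $1,841.79 + $3,891.87 = $5,733.66
Ending inventory (cost pool remaining) = $1,035.34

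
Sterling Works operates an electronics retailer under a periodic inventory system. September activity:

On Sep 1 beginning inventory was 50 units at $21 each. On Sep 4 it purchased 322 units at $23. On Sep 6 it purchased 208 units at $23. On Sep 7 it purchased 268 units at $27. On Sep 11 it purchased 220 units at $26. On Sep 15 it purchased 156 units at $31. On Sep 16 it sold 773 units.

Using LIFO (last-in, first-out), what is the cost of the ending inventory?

Ending inventory = $10,273

Sep 16, 773 sold [LIFO — newest first]: 156 @ $31 + 220 @ $26 + 268 @ $27 + 129 @ $23 = $20,759
Ending inventory: 50 @ $21 + 322 @ $23 + 79 @ $23 = $10,273
Check: goods available $31,032 = COGS $20,759 + ending $10,273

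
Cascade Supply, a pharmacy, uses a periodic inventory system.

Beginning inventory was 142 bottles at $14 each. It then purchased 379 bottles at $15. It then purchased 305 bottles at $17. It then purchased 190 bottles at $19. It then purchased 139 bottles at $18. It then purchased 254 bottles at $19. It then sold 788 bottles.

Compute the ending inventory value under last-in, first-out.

Sale 1 (788) [LIFO — newest first]: 254 @ $19 + 139 @ $18 + 190 @ $19 + 205 @ $17 = $14,423
Ending inventory: 142 @ $14 + 379 @ $15 + 100 @ $17 = $9,373

Ending inventory = $9,373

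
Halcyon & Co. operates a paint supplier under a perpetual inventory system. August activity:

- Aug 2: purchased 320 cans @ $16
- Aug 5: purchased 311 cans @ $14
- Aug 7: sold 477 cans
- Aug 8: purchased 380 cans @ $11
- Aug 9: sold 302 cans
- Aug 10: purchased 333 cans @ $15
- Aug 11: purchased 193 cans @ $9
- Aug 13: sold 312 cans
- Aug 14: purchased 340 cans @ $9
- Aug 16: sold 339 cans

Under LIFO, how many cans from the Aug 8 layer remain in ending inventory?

Aug 7, 477 sold [LIFO — newest first]: 311 @ $14 + 166 @ $16 = $7,010
Aug 9, 302 sold [LIFO — newest first]: 302 @ $11 = $3,322
Aug 13, 312 sold [LIFO — newest first]: 193 @ $9 + 119 @ $15 = $3,522
Aug 16, 339 sold [LIFO — newest first]: 339 @ $9 = $3,051
Total COGS = $7,010 + $3,322 + $3,522 + $3,051 = $16,905
Ending inventory: 154 @ $16 + 78 @ $11 + 214 @ $15 + 1 @ $9 = $6,541

78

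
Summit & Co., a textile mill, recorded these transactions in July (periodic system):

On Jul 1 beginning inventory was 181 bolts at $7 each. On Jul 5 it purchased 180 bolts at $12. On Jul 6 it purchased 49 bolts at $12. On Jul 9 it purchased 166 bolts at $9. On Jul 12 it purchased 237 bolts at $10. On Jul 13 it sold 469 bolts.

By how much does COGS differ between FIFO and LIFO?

FIFO COGS: 181 @ $7 + 180 @ $12 + 49 @ $12 + 59 @ $9 = $4,546
LIFO COGS: 237 @ $10 + 166 @ $9 + 49 @ $12 + 17 @ $12 = $4,656
Difference = |$4,546 − $4,656| = $110

$110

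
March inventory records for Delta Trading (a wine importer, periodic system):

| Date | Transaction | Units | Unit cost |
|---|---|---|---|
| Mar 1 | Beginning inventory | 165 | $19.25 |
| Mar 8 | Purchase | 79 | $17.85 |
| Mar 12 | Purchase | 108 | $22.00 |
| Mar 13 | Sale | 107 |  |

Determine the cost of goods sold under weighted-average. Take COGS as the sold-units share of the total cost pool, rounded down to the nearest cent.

COGS = $2,116.41

Mar 13, sell 107: 107/352 × $6,962.40 → $2,116.41
Ending inventory (cost pool remaining) = $4,845.99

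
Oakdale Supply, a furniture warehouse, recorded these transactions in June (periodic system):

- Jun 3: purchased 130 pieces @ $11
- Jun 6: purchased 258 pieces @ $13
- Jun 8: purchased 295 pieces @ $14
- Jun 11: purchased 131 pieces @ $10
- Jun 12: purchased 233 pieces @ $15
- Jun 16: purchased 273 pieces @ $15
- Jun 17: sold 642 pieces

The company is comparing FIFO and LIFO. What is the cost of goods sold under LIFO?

FIFO COGS: 130 @ $11 + 258 @ $13 + 254 @ $14 = $8,340
LIFO COGS: 273 @ $15 + 233 @ $15 + 131 @ $10 + 5 @ $14 = $8,970

COGS = $8,970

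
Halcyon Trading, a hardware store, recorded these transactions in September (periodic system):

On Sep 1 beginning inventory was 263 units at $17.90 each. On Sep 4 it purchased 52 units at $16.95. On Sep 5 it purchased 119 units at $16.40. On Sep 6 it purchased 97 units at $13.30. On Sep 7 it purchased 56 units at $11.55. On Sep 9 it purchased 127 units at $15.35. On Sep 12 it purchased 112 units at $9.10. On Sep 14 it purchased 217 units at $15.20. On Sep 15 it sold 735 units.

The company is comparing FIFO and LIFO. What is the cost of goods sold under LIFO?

COGS = $10,274.20

FIFO COGS: 263 @ $17.90 + 52 @ $16.95 + 119 @ $16.40 + 97 @ $13.30 + 56 @ $11.55 + 127 @ $15.35 + 21 @ $9.10 = $11,618.15
LIFO COGS: 217 @ $15.20 + 112 @ $9.10 + 127 @ $15.35 + 56 @ $11.55 + 97 @ $13.30 + 119 @ $16.40 + 7 @ $16.95 = $10,274.20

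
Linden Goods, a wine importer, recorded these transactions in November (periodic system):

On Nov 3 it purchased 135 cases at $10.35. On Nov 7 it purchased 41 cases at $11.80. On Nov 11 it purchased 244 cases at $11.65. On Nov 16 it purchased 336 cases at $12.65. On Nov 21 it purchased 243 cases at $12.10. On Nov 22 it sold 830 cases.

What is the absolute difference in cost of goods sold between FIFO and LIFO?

$246.45

FIFO COGS: 135 @ $10.35 + 41 @ $11.80 + 244 @ $11.65 + 336 @ $12.65 + 74 @ $12.10 = $9,869.45
LIFO COGS: 243 @ $12.10 + 336 @ $12.65 + 244 @ $11.65 + 7 @ $11.80 = $10,115.90
Difference = |$9,869.45 − $10,115.90| = $246.45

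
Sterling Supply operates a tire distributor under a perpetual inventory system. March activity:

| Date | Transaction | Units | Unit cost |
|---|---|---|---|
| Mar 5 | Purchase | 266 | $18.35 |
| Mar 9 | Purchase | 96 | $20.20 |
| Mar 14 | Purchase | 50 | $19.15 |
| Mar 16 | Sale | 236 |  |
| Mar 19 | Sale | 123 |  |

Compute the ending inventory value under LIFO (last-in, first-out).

Mar 16, 236 sold [LIFO — newest first]: 50 @ $19.15 + 96 @ $20.20 + 90 @ $18.35 = $4,548.20
Mar 19, 123 sold [LIFO — newest first]: 123 @ $18.35 = $2,257.05
Total COGS = $4,548.20 + $2,257.05 = $6,805.25
Ending inventory: 53 @ $18.35 = $972.55

Ending inventory = $972.55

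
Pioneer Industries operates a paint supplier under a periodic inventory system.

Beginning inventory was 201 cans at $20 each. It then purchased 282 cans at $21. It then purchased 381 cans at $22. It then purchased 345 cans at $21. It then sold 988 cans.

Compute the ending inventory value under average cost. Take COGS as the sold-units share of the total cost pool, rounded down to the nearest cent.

Sale 1, sell 988: 988/1209 × $25,569.00 → $20,895.09
Ending inventory (cost pool remaining) = $4,673.91

Ending inventory = $4,673.91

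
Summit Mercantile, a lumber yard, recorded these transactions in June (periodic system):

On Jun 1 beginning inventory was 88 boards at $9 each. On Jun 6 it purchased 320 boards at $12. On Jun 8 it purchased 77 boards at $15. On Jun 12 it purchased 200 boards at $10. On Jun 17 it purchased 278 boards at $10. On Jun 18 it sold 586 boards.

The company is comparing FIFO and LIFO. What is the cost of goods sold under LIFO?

COGS = $6,307

FIFO COGS: 88 @ $9 + 320 @ $12 + 77 @ $15 + 101 @ $10 = $6,797
LIFO COGS: 278 @ $10 + 200 @ $10 + 77 @ $15 + 31 @ $12 = $6,307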